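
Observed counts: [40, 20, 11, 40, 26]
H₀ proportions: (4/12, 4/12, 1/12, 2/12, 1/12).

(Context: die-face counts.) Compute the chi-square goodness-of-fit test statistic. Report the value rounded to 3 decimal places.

n = 137; E_i = n·p_i = [45.67, 45.67, 11.42, 22.83, 11.42]
χ² = (40−45.67)²/45.67 + (20−45.67)²/45.67 + (11−11.42)²/11.42 + (40−22.83)²/22.83 + (26−11.42)²/11.42 = 46.6788
df = 4

test statistic = 46.679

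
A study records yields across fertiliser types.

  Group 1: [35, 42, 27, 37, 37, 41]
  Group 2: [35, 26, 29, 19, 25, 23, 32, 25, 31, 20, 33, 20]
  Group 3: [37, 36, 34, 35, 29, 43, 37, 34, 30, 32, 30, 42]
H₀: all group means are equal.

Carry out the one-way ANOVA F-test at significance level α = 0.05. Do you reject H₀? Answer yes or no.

reject H₀: yes

Group means [36.50, 26.50, 34.92], grand mean 31.867
SSB = Σnᵢ(x̄ᵢ−x̄)² = 586.050; SSW = ΣΣ(x−x̄ᵢ)² = 691.417
MSB = 586.050/2 = 293.0250; MSW = 691.417/27 = 25.6080
F = MSB/MSW = 11.4427
df = (2, 27)
p-value (upper-tail) = 0.00025
At α=0.05: p < α → reject H₀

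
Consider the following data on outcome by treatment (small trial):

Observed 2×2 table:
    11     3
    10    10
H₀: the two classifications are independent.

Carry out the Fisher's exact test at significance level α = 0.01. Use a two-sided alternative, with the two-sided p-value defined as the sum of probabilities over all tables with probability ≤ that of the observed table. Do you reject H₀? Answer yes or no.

Margins: r₁=14, r₂=20, c₁=21, c₂=13, n=34
p_obs = C(14,11)·C(20,10)/C(34,21); sum pmf over tables with pmf ≤ p_obs
p-value (two-sided) = 0.15286
At α=0.01: p ≥ α → fail to reject H₀

reject H₀: no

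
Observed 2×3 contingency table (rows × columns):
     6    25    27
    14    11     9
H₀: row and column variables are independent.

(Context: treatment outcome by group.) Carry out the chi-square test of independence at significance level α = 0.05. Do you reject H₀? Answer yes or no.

Row totals [58, 34], col totals [20, 36, 36], n=92
χ² = (6−12.61)²/12.61 + (25−22.70)²/22.70 + (27−22.70)²/22.70 + (14−7.39)²/7.39 + (11−13.30)²/13.30 + (9−13.30)²/13.30 = 12.2148
df = 2
p-value (upper-tail) = 0.00223
At α=0.05: p < α → reject H₀

reject H₀: yes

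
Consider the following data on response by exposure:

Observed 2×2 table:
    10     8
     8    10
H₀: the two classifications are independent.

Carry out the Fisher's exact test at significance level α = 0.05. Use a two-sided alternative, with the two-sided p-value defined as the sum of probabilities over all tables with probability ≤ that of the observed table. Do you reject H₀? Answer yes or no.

Margins: r₁=18, r₂=18, c₁=18, c₂=18, n=36
p_obs = C(18,10)·C(18,8)/C(36,18); sum pmf over tables with pmf ≤ p_obs
p-value (two-sided) = 0.73952
At α=0.05: p ≥ α → fail to reject H₀

reject H₀: no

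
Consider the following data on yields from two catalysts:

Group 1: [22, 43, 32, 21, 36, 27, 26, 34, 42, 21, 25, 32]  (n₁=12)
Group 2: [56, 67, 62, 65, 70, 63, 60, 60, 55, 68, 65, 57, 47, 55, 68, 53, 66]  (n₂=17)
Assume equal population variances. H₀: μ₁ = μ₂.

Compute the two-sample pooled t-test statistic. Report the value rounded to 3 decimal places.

x̄₁=30.083, s₁=7.681, n₁=12
x̄₂=61.000, s₂=6.384, n₂=17
s_p² = [11·7.681² + 16·6.384²]/27 = 48.1821
SE = √(s_p²·(1/12+1/17)) = 2.6171
t = (30.083−61.000)/2.6171 = -11.8132
df = 27

test statistic = -11.813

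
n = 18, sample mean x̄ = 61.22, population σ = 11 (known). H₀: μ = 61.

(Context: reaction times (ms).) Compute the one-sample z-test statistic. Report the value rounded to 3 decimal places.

test statistic = 0.085

SE = σ/√n = 11/√18 = 2.5927
z = (x̄−μ₀)/SE = (61.22−61)/2.5927 = 0.0849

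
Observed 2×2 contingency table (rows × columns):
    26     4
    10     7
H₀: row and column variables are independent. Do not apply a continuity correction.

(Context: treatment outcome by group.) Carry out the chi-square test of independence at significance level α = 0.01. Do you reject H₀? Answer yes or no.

Row totals [30, 17], col totals [36, 11], n=47
χ² = (26−22.98)²/22.98 + (4−7.02)²/7.02 + (10−13.02)²/13.02 + (7−3.98)²/3.98 = 4.6926
df = 1
p-value (upper-tail) = 0.03029
At α=0.01: p ≥ α → fail to reject H₀

reject H₀: no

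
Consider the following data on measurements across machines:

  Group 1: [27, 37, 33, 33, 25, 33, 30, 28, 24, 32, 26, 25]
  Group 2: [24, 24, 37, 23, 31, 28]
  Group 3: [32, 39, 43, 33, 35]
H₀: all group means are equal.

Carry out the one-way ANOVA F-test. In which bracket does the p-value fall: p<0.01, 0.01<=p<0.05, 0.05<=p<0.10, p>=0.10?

Group means [29.42, 27.83, 36.40], grand mean 30.522
SSB = Σnᵢ(x̄ᵢ−x̄)² = 230.789; SSW = ΣΣ(x−x̄ᵢ)² = 420.950
MSB = 230.789/2 = 115.3946; MSW = 420.950/20 = 21.0475
F = MSB/MSW = 5.4826
df = (2, 20)
p-value (upper-tail) = 0.01263
→ bracket: 0.01<=p<0.05

p-value bracket: 0.01<=p<0.05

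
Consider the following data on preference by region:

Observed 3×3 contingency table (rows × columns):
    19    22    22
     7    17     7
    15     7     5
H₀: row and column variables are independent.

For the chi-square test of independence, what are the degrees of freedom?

degrees of freedom = 4

df = (r−1)(c−1) = (3−1)·(3−1) = 4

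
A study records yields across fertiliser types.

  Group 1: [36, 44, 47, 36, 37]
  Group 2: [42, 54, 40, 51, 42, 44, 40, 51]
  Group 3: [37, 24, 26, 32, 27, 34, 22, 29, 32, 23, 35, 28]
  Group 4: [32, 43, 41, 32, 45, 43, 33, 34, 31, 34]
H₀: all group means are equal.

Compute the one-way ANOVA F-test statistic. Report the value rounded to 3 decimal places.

Group means [40.00, 45.50, 29.08, 36.80], grand mean 36.600
SSB = Σnᵢ(x̄ᵢ−x̄)² = 1369.883; SSW = ΣΣ(x−x̄ᵢ)² = 864.517
MSB = 1369.883/3 = 456.6278; MSW = 864.517/31 = 27.8876
F = MSB/MSW = 16.3738
df = (3, 31)

test statistic = 16.374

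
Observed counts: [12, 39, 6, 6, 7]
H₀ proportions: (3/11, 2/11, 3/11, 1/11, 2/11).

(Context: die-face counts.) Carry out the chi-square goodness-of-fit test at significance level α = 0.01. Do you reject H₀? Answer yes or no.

reject H₀: yes

n = 70; E_i = n·p_i = [19.09, 12.73, 19.09, 6.36, 12.73]
χ² = (12−19.09)²/19.09 + (39−12.73)²/12.73 + (6−19.09)²/19.09 + (6−6.36)²/6.36 + (7−12.73)²/12.73 = 68.4429
df = 4
p-value (upper-tail) = 0.00000
At α=0.01: p < α → reject H₀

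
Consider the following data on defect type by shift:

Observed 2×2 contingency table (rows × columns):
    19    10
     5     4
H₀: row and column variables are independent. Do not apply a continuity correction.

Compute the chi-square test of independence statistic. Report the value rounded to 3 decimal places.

Row totals [29, 9], col totals [24, 14], n=38
χ² = (19−18.32)²/18.32 + (10−10.68)²/10.68 + (5−5.68)²/5.68 + (4−3.32)²/3.32 = 0.2929
df = 1

test statistic = 0.293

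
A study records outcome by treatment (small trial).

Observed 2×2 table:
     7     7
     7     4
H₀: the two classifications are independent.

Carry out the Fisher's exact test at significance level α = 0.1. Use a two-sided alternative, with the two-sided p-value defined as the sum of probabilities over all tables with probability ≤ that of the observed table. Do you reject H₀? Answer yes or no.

Margins: r₁=14, r₂=11, c₁=14, c₂=11, n=25
p_obs = C(14,7)·C(11,7)/C(25,14); sum pmf over tables with pmf ≤ p_obs
p-value (two-sided) = 0.68875
At α=0.1: p ≥ α → fail to reject H₀

reject H₀: no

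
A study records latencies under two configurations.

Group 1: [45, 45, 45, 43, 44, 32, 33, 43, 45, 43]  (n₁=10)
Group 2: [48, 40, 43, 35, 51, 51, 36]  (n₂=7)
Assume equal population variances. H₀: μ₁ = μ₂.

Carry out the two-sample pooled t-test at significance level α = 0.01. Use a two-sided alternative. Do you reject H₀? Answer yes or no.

reject H₀: no

x̄₁=41.800, s₁=4.984, n₁=10
x̄₂=43.429, s₂=6.754, n₂=7
s_p² = [9·4.984² + 6·6.754²]/15 = 33.1543
SE = √(s_p²·(1/10+1/7)) = 2.8376
t = (41.800−43.429)/2.8376 = -0.5739
df = 15
p-value (two-sided) = 0.57452
At α=0.01: p ≥ α → fail to reject H₀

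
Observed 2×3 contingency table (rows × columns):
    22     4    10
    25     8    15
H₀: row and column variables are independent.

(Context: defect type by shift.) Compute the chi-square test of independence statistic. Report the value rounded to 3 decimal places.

test statistic = 0.827

Row totals [36, 48], col totals [47, 12, 25], n=84
χ² = (22−20.14)²/20.14 + (4−5.14)²/5.14 + (10−10.71)²/10.71 + (25−26.86)²/26.86 + (8−6.86)²/6.86 + (15−14.29)²/14.29 = 0.8274
df = 2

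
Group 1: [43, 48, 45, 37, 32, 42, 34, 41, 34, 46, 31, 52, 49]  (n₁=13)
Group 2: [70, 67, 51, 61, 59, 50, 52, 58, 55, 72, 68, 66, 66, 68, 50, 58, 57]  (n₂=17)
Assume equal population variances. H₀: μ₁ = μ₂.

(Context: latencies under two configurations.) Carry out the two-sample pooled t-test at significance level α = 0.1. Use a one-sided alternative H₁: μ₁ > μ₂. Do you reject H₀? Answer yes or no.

reject H₀: no

x̄₁=41.077, s₁=6.922, n₁=13
x̄₂=60.471, s₂=7.409, n₂=17
s_p² = [12·6.922² + 16·7.409²]/28 = 51.8985
SE = √(s_p²·(1/13+1/17)) = 2.6543
t = (41.077−60.471)/2.6543 = -7.3066
df = 28
p-value (one-sided, H₁ greater) = 1.00000
At α=0.1: p ≥ α → fail to reject H₀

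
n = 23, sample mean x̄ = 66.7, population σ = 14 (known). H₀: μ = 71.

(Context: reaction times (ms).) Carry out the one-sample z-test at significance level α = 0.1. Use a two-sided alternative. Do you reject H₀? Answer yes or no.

reject H₀: no

SE = σ/√n = 14/√23 = 2.9192
z = (x̄−μ₀)/SE = (66.7−71)/2.9192 = -1.4730
p-value (two-sided) = 0.14075
At α=0.1: p ≥ α → fail to reject H₀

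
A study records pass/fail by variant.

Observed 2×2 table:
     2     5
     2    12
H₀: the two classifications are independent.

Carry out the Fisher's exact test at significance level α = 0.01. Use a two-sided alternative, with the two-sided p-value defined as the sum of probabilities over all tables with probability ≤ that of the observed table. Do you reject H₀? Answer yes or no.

reject H₀: no

Margins: r₁=7, r₂=14, c₁=4, c₂=17, n=21
p_obs = C(7,2)·C(14,2)/C(21,4); sum pmf over tables with pmf ≤ p_obs
p-value (two-sided) = 0.57427
At α=0.01: p ≥ α → fail to reject H₀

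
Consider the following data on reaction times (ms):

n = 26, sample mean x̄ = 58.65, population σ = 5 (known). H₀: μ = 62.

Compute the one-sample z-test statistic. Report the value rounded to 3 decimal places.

SE = σ/√n = 5/√26 = 0.9806
z = (x̄−μ₀)/SE = (58.65−62)/0.9806 = -3.4163

test statistic = -3.416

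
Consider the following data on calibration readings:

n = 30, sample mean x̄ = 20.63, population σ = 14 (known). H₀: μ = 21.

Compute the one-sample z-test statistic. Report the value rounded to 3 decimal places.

SE = σ/√n = 14/√30 = 2.5560
z = (x̄−μ₀)/SE = (20.63−21)/2.5560 = -0.1448

test statistic = -0.145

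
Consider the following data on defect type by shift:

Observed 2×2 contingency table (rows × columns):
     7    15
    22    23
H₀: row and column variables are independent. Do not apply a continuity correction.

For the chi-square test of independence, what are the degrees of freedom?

df = (r−1)(c−1) = (2−1)·(2−1) = 1

degrees of freedom = 1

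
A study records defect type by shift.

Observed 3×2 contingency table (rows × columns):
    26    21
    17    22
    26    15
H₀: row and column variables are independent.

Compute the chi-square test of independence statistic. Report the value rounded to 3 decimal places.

test statistic = 3.195

Row totals [47, 39, 41], col totals [69, 58], n=127
χ² = (26−25.54)²/25.54 + (21−21.46)²/21.46 + (17−21.19)²/21.19 + (22−17.81)²/17.81 + (26−22.28)²/22.28 + (15−18.72)²/18.72 = 3.1954
df = 2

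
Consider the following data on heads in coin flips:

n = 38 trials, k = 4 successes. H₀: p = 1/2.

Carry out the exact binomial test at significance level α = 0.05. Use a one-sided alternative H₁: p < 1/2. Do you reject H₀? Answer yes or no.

Exact binomial: n=38, k=4, p₀=1/2=0.5000
P(X≤4) from Σ C(n,i)·p₀^i·(1−p₀)^(n−i)
p-value (one-sided, H₁ less) = 0.00000
At α=0.05: p < α → reject H₀

reject H₀: yes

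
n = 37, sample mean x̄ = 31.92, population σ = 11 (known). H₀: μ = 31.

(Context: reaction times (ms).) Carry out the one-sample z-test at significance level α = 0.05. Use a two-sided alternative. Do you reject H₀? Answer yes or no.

reject H₀: no

SE = σ/√n = 11/√37 = 1.8084
z = (x̄−μ₀)/SE = (31.92−31)/1.8084 = 0.5087
p-value (two-sided) = 0.61093
At α=0.05: p ≥ α → fail to reject H₀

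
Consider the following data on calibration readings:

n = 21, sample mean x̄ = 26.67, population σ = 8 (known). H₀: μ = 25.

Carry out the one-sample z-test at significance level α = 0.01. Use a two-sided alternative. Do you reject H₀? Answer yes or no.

SE = σ/√n = 8/√21 = 1.7457
z = (x̄−μ₀)/SE = (26.67−25)/1.7457 = 0.9566
p-value (two-sided) = 0.33876
At α=0.01: p ≥ α → fail to reject H₀

reject H₀: no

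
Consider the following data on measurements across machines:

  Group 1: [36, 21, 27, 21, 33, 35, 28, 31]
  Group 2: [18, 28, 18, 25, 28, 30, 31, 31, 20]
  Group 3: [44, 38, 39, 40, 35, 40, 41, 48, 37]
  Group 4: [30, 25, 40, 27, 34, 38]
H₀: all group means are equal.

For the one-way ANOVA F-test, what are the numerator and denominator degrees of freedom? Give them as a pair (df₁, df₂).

degrees of freedom = [3, 28]

k = 4 groups, N = 32 total
df = (k−1, N−k) = (4−1, 32−4) = (3, 28)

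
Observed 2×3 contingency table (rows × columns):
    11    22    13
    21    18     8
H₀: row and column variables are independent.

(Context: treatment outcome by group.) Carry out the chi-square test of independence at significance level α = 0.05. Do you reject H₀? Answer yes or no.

Row totals [46, 47], col totals [32, 40, 21], n=93
χ² = (11−15.83)²/15.83 + (22−19.78)²/19.78 + (13−10.39)²/10.39 + (21−16.17)²/16.17 + (18−20.22)²/20.22 + (8−10.61)²/10.61 = 4.7053
df = 2
p-value (upper-tail) = 0.09512
At α=0.05: p ≥ α → fail to reject H₀

reject H₀: no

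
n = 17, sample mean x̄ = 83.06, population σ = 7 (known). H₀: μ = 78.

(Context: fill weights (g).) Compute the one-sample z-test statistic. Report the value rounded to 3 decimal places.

SE = σ/√n = 7/√17 = 1.6977
z = (x̄−μ₀)/SE = (83.06−78)/1.6977 = 2.9804

test statistic = 2.980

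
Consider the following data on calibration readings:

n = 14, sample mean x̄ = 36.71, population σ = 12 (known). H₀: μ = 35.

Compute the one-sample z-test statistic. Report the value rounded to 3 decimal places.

SE = σ/√n = 12/√14 = 3.2071
z = (x̄−μ₀)/SE = (36.71−35)/3.2071 = 0.5332

test statistic = 0.533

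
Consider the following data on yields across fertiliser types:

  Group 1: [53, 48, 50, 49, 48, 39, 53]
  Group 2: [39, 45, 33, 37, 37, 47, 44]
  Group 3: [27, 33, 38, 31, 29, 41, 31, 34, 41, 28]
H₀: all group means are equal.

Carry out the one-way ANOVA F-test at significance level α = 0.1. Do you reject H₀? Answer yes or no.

Group means [48.57, 40.29, 33.30], grand mean 39.792
SSB = Σnᵢ(x̄ᵢ−x̄)² = 962.715; SSW = ΣΣ(x−x̄ᵢ)² = 529.243
MSB = 962.715/2 = 481.3577; MSW = 529.243/21 = 25.2020
F = MSB/MSW = 19.1000
df = (2, 21)
p-value (upper-tail) = 0.00002
At α=0.1: p < α → reject H₀

reject H₀: yes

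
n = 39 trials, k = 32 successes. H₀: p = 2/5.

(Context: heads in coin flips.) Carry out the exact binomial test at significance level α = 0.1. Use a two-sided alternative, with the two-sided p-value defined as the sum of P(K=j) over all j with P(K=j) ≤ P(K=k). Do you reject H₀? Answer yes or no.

Exact binomial: n=39, k=32, p₀=2/5=0.4000
P(X=j) = C(n,j)·p₀^j·(1−p₀)^(n−j); p = Σ P(X=j) over j with P(X=j) ≤ P(X=32)
p-value (two-sided) = 0.00000
At α=0.1: p < α → reject H₀

reject H₀: yes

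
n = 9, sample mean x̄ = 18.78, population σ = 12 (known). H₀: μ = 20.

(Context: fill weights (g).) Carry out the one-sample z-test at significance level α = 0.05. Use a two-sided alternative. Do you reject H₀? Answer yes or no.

reject H₀: no

SE = σ/√n = 12/√9 = 4.0000
z = (x̄−μ₀)/SE = (18.78−20)/4.0000 = -0.3050
p-value (two-sided) = 0.76037
At α=0.05: p ≥ α → fail to reject H₀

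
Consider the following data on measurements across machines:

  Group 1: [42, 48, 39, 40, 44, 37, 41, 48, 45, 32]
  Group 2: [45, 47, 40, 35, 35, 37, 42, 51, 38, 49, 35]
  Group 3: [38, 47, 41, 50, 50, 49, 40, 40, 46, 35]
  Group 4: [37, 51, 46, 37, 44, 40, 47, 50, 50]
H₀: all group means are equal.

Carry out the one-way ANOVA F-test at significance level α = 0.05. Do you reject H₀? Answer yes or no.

reject H₀: no

Group means [41.60, 41.27, 43.60, 44.67], grand mean 42.700
SSB = Σnᵢ(x̄ᵢ−x̄)² = 77.418; SSW = ΣΣ(x−x̄ᵢ)² = 1082.982
MSB = 77.418/3 = 25.8061; MSW = 1082.982/36 = 30.0828
F = MSB/MSW = 0.8578
df = (3, 36)
p-value (upper-tail) = 0.47176
At α=0.05: p ≥ α → fail to reject H₀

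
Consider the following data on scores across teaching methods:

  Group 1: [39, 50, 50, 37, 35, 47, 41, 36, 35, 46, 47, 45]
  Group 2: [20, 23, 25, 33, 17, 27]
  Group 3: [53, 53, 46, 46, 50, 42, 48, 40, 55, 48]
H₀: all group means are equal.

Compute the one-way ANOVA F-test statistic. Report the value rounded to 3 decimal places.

Group means [42.33, 24.17, 48.10], grand mean 40.500
SSB = Σnᵢ(x̄ᵢ−x̄)² = 2218.600; SSW = ΣΣ(x−x̄ᵢ)² = 738.400
MSB = 2218.600/2 = 1109.3000; MSW = 738.400/25 = 29.5360
F = MSB/MSW = 37.5576
df = (2, 25)

test statistic = 37.558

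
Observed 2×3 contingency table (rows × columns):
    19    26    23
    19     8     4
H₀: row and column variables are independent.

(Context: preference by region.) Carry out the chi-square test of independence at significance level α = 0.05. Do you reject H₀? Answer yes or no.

reject H₀: yes

Row totals [68, 31], col totals [38, 34, 27], n=99
χ² = (19−26.10)²/26.10 + (26−23.35)²/23.35 + (23−18.55)²/18.55 + (19−11.90)²/11.90 + (8−10.65)²/10.65 + (4−8.45)²/8.45 = 10.5443
df = 2
p-value (upper-tail) = 0.00513
At α=0.05: p < α → reject H₀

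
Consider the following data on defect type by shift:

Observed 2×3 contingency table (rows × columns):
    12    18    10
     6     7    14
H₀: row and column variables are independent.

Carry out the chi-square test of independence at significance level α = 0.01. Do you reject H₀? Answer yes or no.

Row totals [40, 27], col totals [18, 25, 24], n=67
χ² = (12−10.75)²/10.75 + (18−14.93)²/14.93 + (10−14.33)²/14.33 + (6−7.25)²/7.25 + (7−10.07)²/10.07 + (14−9.67)²/9.67 = 5.1793
df = 2
p-value (upper-tail) = 0.07505
At α=0.01: p ≥ α → fail to reject H₀

reject H₀: no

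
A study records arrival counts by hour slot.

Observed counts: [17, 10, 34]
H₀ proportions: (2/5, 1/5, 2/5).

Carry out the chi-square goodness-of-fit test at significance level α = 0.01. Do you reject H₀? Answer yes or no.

n = 61; E_i = n·p_i = [24.40, 12.20, 24.40]
χ² = (17−24.40)²/24.40 + (10−12.20)²/12.20 + (34−24.40)²/24.40 = 6.4180
df = 2
p-value (upper-tail) = 0.04040
At α=0.01: p ≥ α → fail to reject H₀

reject H₀: no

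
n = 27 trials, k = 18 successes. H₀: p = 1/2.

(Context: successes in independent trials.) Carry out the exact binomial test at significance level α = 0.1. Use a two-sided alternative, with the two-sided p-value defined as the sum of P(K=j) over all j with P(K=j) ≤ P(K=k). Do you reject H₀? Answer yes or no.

Exact binomial: n=27, k=18, p₀=1/2=0.5000
P(X=j) = C(n,j)·p₀^j·(1−p₀)^(n−j); p = Σ P(X=j) over j with P(X=j) ≤ P(X=18)
p-value (two-sided) = 0.12208
At α=0.1: p ≥ α → fail to reject H₀

reject H₀: no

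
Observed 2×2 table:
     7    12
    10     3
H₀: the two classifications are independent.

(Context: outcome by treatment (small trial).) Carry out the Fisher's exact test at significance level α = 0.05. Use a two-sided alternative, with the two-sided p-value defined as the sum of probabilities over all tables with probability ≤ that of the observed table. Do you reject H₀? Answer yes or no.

reject H₀: yes

Margins: r₁=19, r₂=13, c₁=17, c₂=15, n=32
p_obs = C(19,7)·C(13,10)/C(32,17); sum pmf over tables with pmf ≤ p_obs
p-value (two-sided) = 0.03592
At α=0.05: p < α → reject H₀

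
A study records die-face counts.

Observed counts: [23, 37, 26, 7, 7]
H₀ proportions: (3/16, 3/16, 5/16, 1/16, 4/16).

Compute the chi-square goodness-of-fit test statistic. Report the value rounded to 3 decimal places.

n = 100; E_i = n·p_i = [18.75, 18.75, 31.25, 6.25, 25.00]
χ² = (23−18.75)²/18.75 + (37−18.75)²/18.75 + (26−31.25)²/31.25 + (7−6.25)²/6.25 + (7−25.00)²/25.00 = 32.6587
df = 4

test statistic = 32.659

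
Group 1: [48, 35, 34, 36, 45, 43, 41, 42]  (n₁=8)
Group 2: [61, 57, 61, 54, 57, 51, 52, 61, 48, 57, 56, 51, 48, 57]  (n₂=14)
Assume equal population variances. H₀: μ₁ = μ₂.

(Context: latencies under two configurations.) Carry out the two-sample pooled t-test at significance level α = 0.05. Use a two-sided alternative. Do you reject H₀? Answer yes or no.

x̄₁=40.500, s₁=5.043, n₁=8
x̄₂=55.071, s₂=4.514, n₂=14
s_p² = [7·5.043² + 13·4.514²]/20 = 22.1464
SE = √(s_p²·(1/8+1/14)) = 2.0857
t = (40.500−55.071)/2.0857 = -6.9863
df = 20
p-value (two-sided) = 0.00000
At α=0.05: p < α → reject H₀

reject H₀: yes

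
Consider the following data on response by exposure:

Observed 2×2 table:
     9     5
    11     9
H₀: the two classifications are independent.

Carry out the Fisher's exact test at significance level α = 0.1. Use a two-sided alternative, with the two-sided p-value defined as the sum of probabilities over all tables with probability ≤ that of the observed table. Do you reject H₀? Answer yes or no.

reject H₀: no

Margins: r₁=14, r₂=20, c₁=20, c₂=14, n=34
p_obs = C(14,9)·C(20,11)/C(34,20); sum pmf over tables with pmf ≤ p_obs
p-value (two-sided) = 0.72824
At α=0.1: p ≥ α → fail to reject H₀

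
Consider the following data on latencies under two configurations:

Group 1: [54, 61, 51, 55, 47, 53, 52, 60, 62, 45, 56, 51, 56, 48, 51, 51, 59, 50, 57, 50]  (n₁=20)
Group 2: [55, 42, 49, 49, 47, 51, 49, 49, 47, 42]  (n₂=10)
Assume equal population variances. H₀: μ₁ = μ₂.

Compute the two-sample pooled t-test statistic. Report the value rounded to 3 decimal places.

test statistic = 3.144

x̄₁=53.450, s₁=4.729, n₁=20
x̄₂=48.000, s₂=3.887, n₂=10
s_p² = [19·4.729² + 9·3.887²]/28 = 20.0339
SE = √(s_p²·(1/20+1/10)) = 1.7335
t = (53.450−48.000)/1.7335 = 3.1439
df = 28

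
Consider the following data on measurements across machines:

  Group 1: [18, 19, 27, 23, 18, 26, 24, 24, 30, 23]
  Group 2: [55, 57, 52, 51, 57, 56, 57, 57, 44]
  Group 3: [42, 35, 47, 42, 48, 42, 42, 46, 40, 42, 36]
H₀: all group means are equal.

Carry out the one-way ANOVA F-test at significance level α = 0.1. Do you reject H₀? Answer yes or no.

Group means [23.20, 54.00, 42.00], grand mean 39.333
SSB = Σnᵢ(x̄ᵢ−x̄)² = 4617.067; SSW = ΣΣ(x−x̄ᵢ)² = 461.600
MSB = 4617.067/2 = 2308.5333; MSW = 461.600/27 = 17.0963
F = MSB/MSW = 135.0312
df = (2, 27)
p-value (upper-tail) = 0.00000
At α=0.1: p < α → reject H₀

reject H₀: yes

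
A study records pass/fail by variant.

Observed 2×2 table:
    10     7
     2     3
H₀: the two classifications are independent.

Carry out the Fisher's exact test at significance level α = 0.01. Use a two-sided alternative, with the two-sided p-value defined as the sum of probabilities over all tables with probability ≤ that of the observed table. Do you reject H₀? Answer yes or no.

reject H₀: no

Margins: r₁=17, r₂=5, c₁=12, c₂=10, n=22
p_obs = C(17,10)·C(5,2)/C(22,12); sum pmf over tables with pmf ≤ p_obs
p-value (two-sided) = 0.62406
At α=0.01: p ≥ α → fail to reject H₀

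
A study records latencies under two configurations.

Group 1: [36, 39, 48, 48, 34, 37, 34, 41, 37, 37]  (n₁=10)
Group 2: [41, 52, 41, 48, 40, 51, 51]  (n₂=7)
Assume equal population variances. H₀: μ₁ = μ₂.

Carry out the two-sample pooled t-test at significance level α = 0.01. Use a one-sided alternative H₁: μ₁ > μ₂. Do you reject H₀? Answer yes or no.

x̄₁=39.100, s₁=5.131, n₁=10
x̄₂=46.286, s₂=5.407, n₂=7
s_p² = [9·5.131² + 6·5.407²]/15 = 27.4886
SE = √(s_p²·(1/10+1/7)) = 2.5838
t = (39.100−46.286)/2.5838 = -2.7811
df = 15
p-value (one-sided, H₁ greater) = 0.99301
At α=0.01: p ≥ α → fail to reject H₀

reject H₀: no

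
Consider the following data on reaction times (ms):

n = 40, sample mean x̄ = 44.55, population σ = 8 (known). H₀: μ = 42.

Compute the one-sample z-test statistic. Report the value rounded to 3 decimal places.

SE = σ/√n = 8/√40 = 1.2649
z = (x̄−μ₀)/SE = (44.55−42)/1.2649 = 2.0160

test statistic = 2.016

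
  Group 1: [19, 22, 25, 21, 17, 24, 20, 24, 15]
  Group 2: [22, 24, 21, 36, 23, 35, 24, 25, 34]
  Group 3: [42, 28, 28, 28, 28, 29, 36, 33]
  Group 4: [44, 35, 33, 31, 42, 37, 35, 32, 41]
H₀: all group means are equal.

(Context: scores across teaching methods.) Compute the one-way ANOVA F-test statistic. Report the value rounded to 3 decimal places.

test statistic = 16.881

Group means [20.78, 27.11, 31.50, 36.67], grand mean 28.943
SSB = Σnᵢ(x̄ᵢ−x̄)² = 1219.441; SSW = ΣΣ(x−x̄ᵢ)² = 746.444
MSB = 1219.441/3 = 406.4804; MSW = 746.444/31 = 24.0789
F = MSB/MSW = 16.8812
df = (3, 31)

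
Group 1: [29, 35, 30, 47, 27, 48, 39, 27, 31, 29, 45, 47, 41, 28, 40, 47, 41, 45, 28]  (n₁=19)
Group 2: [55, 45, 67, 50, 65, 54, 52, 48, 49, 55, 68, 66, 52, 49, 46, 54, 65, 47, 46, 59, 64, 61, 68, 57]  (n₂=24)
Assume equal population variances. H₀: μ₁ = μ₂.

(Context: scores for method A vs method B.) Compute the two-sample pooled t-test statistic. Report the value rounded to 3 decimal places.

test statistic = -7.737

x̄₁=37.053, s₁=8.072, n₁=19
x̄₂=55.917, s₂=7.835, n₂=24
s_p² = [18·8.072² + 23·7.835²]/41 = 63.0434
SE = √(s_p²·(1/19+1/24)) = 2.4382
t = (37.053−55.917)/2.4382 = -7.7368
df = 41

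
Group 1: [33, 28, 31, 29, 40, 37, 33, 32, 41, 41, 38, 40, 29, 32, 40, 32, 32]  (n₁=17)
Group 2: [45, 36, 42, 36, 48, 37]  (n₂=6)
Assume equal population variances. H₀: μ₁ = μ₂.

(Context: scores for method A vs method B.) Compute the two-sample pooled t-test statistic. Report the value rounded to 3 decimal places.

test statistic = -2.707

x̄₁=34.588, s₁=4.597, n₁=17
x̄₂=40.667, s₂=5.125, n₂=6
s_p² = [16·4.597² + 5·5.125²]/21 = 22.3548
SE = √(s_p²·(1/17+1/6)) = 2.2452
t = (34.588−40.667)/2.2452 = -2.7073
df = 21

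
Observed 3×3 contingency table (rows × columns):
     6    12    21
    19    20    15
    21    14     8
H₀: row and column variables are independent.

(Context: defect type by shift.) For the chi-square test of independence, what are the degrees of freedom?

df = (r−1)(c−1) = (3−1)·(3−1) = 4

degrees of freedom = 4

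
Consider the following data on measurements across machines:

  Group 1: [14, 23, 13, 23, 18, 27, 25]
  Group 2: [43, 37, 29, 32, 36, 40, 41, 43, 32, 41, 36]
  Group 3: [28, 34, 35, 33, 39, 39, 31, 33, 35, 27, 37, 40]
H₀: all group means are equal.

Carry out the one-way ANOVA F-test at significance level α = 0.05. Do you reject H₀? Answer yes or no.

reject H₀: yes

Group means [20.43, 37.27, 34.25], grand mean 32.133
SSB = Σnᵢ(x̄ᵢ−x̄)² = 1303.321; SSW = ΣΣ(x−x̄ᵢ)² = 600.146
MSB = 1303.321/2 = 651.6603; MSW = 600.146/27 = 22.2276
F = MSB/MSW = 29.3176
df = (2, 27)
p-value (upper-tail) = 0.00000
At α=0.05: p < α → reject H₀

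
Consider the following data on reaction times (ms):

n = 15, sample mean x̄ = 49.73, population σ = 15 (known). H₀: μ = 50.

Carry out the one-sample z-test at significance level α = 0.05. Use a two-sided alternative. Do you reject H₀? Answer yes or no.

reject H₀: no

SE = σ/√n = 15/√15 = 3.8730
z = (x̄−μ₀)/SE = (49.73−50)/3.8730 = -0.0697
p-value (two-sided) = 0.94442
At α=0.05: p ≥ α → fail to reject H₀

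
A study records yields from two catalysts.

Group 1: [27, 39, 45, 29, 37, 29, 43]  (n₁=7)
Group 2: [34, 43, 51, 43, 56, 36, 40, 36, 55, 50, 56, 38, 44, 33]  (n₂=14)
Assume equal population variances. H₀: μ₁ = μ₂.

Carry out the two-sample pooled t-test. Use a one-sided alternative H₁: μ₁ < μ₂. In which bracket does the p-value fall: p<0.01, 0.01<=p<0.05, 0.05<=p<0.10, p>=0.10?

x̄₁=35.571, s₁=7.277, n₁=7
x̄₂=43.929, s₂=8.306, n₂=14
s_p² = [6·7.277² + 13·8.306²]/19 = 63.9286
SE = √(s_p²·(1/7+1/14)) = 3.7012
t = (35.571−43.929)/3.7012 = -2.2579
df = 19
p-value (one-sided, H₁ less) = 0.01795
→ bracket: 0.01<=p<0.05

p-value bracket: 0.01<=p<0.05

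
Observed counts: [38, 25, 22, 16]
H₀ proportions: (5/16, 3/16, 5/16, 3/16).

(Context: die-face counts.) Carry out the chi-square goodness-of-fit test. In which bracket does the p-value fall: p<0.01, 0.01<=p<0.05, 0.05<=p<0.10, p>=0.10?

p-value bracket: 0.05<=p<0.10

n = 101; E_i = n·p_i = [31.56, 18.94, 31.56, 18.94]
χ² = (38−31.56)²/31.56 + (25−18.94)²/18.94 + (22−31.56)²/31.56 + (16−18.94)²/18.94 = 6.6066
df = 3
p-value (upper-tail) = 0.08555
→ bracket: 0.05<=p<0.10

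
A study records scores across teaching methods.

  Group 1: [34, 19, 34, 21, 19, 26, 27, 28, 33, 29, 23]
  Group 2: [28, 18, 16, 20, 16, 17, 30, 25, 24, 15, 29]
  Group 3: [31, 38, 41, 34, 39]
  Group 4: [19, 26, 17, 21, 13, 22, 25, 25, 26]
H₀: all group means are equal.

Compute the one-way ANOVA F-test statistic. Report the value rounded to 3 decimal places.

test statistic = 11.364

Group means [26.64, 21.64, 36.60, 21.56], grand mean 25.222
SSB = Σnᵢ(x̄ᵢ−x̄)² = 931.709; SSW = ΣΣ(x−x̄ᵢ)² = 874.513
MSB = 931.709/3 = 310.5697; MSW = 874.513/32 = 27.3285
F = MSB/MSW = 11.3643
df = (3, 32)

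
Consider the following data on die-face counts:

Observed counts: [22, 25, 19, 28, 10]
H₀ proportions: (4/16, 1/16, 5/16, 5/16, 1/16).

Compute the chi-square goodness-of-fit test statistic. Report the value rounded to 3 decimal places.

n = 104; E_i = n·p_i = [26.00, 6.50, 32.50, 32.50, 6.50]
χ² = (22−26.00)²/26.00 + (25−6.50)²/6.50 + (19−32.50)²/32.50 + (28−32.50)²/32.50 + (10−6.50)²/6.50 = 61.3846
df = 4

test statistic = 61.385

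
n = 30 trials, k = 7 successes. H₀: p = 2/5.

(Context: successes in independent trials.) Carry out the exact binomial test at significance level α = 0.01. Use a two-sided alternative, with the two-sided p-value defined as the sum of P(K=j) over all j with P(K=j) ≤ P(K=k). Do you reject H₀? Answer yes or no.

Exact binomial: n=30, k=7, p₀=2/5=0.4000
P(X=j) = C(n,j)·p₀^j·(1−p₀)^(n−j); p = Σ P(X=j) over j with P(X=j) ≤ P(X=7)
p-value (two-sided) = 0.06476
At α=0.01: p ≥ α → fail to reject H₀

reject H₀: no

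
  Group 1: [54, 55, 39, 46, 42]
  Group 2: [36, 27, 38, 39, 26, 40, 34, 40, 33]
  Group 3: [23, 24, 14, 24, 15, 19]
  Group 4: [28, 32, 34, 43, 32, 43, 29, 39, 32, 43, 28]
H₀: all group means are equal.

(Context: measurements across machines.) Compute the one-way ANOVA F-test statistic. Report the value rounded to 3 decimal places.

Group means [47.20, 34.78, 19.83, 34.82], grand mean 33.903
SSB = Σnᵢ(x̄ᵢ−x̄)² = 2087.884; SSW = ΣΣ(x−x̄ᵢ)² = 900.825
MSB = 2087.884/3 = 695.9615; MSW = 900.825/27 = 33.3639
F = MSB/MSW = 20.8597
df = (3, 27)

test statistic = 20.860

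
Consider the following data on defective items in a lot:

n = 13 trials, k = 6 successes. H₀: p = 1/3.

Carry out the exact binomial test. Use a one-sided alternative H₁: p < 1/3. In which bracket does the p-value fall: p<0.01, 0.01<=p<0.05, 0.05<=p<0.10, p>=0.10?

Exact binomial: n=13, k=6, p₀=1/3=0.3333
P(X≤6) from Σ C(n,i)·p₀^i·(1−p₀)^(n−i)
p-value (one-sided, H₁ less) = 0.89646
→ bracket: p>=0.10

p-value bracket: p>=0.10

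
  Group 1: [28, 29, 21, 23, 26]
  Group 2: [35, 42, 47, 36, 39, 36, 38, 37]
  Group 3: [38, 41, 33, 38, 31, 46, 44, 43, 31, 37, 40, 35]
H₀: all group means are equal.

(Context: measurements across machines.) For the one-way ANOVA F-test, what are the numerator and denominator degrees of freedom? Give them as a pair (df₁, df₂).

k = 3 groups, N = 25 total
df = (k−1, N−k) = (3−1, 25−3) = (2, 22)

degrees of freedom = [2, 22]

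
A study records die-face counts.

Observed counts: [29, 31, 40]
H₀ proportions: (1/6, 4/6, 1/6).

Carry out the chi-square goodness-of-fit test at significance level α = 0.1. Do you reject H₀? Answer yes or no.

n = 100; E_i = n·p_i = [16.67, 66.67, 16.67]
χ² = (29−16.67)²/16.67 + (31−66.67)²/66.67 + (40−16.67)²/16.67 = 60.8750
df = 2
p-value (upper-tail) = 0.00000
At α=0.1: p < α → reject H₀

reject H₀: yes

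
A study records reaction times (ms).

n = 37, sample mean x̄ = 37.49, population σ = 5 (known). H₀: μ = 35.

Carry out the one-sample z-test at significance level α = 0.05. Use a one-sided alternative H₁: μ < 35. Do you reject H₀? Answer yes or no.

reject H₀: no

SE = σ/√n = 5/√37 = 0.8220
z = (x̄−μ₀)/SE = (37.49−35)/0.8220 = 3.0292
p-value (one-sided, H₁ less) = 0.99877
At α=0.05: p ≥ α → fail to reject H₀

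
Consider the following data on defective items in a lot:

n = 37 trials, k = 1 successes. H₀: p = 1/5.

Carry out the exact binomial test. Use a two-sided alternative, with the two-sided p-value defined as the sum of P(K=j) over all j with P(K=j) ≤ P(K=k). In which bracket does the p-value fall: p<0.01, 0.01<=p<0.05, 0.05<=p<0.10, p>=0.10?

Exact binomial: n=37, k=1, p₀=1/5=0.2000
P(X=j) = C(n,j)·p₀^j·(1−p₀)^(n−j); p = Σ P(X=j) over j with P(X=j) ≤ P(X=1)
p-value (two-sided) = 0.00603
→ bracket: p<0.01

p-value bracket: p<0.01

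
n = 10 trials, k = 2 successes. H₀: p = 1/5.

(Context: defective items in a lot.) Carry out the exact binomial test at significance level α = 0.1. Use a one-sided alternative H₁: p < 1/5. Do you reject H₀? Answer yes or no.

Exact binomial: n=10, k=2, p₀=1/5=0.2000
P(X≤2) from Σ C(n,i)·p₀^i·(1−p₀)^(n−i)
p-value (one-sided, H₁ less) = 0.67780
At α=0.1: p ≥ α → fail to reject H₀

reject H₀: no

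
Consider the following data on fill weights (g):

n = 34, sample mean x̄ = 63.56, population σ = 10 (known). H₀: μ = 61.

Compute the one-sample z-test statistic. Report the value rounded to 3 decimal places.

test statistic = 1.493

SE = σ/√n = 10/√34 = 1.7150
z = (x̄−μ₀)/SE = (63.56−61)/1.7150 = 1.4927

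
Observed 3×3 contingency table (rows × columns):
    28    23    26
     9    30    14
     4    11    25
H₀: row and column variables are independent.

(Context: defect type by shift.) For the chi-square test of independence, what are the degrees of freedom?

degrees of freedom = 4

df = (r−1)(c−1) = (3−1)·(3−1) = 4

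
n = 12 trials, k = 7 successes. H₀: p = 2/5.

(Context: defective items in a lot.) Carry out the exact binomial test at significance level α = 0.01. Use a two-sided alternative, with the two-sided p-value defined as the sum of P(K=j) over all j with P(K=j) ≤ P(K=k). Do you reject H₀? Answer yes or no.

Exact binomial: n=12, k=7, p₀=2/5=0.4000
P(X=j) = C(n,j)·p₀^j·(1−p₀)^(n−j); p = Σ P(X=j) over j with P(X=j) ≤ P(X=7)
p-value (two-sided) = 0.24166
At α=0.01: p ≥ α → fail to reject H₀

reject H₀: no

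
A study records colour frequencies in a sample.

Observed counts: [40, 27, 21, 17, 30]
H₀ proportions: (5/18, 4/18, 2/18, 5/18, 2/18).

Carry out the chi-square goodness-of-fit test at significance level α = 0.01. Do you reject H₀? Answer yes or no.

reject H₀: yes

n = 135; E_i = n·p_i = [37.50, 30.00, 15.00, 37.50, 15.00]
χ² = (40−37.50)²/37.50 + (27−30.00)²/30.00 + (21−15.00)²/15.00 + (17−37.50)²/37.50 + (30−15.00)²/15.00 = 29.0733
df = 4
p-value (upper-tail) = 0.00001
At α=0.01: p < α → reject H₀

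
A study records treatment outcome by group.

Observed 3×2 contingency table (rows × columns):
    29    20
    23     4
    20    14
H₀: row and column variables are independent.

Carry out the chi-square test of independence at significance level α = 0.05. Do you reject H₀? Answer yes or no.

reject H₀: yes

Row totals [49, 27, 34], col totals [72, 38], n=110
χ² = (29−32.07)²/32.07 + (20−16.93)²/16.93 + (23−17.67)²/17.67 + (4−9.33)²/9.33 + (20−22.25)²/22.25 + (14−11.75)²/11.75 = 6.1619
df = 2
p-value (upper-tail) = 0.04592
At α=0.05: p < α → reject H₀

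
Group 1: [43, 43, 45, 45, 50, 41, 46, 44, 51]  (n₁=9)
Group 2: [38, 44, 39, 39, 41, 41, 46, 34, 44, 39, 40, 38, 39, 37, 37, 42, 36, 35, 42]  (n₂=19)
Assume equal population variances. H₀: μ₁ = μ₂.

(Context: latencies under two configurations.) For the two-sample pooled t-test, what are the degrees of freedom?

degrees of freedom = 26

df = n₁ + n₂ − 2 = 9 + 19 − 2 = 26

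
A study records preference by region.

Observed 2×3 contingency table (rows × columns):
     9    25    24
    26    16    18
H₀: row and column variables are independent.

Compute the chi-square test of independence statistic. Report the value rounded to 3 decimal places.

test statistic = 11.059

Row totals [58, 60], col totals [35, 41, 42], n=118
χ² = (9−17.20)²/17.20 + (25−20.15)²/20.15 + (24−20.64)²/20.64 + (26−17.80)²/17.80 + (16−20.85)²/20.85 + (18−21.36)²/21.36 = 11.0592
df = 2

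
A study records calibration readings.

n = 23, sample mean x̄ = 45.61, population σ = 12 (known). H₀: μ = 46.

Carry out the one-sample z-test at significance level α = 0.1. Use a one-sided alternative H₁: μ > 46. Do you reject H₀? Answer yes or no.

reject H₀: no

SE = σ/√n = 12/√23 = 2.5022
z = (x̄−μ₀)/SE = (45.61−46)/2.5022 = -0.1559
p-value (one-sided, H₁ greater) = 0.56193
At α=0.1: p ≥ α → fail to reject H₀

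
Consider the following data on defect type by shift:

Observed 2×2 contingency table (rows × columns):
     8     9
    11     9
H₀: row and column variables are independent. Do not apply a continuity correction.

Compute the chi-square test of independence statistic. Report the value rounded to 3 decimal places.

Row totals [17, 20], col totals [19, 18], n=37
χ² = (8−8.73)²/8.73 + (9−8.27)²/8.27 + (11−10.27)²/10.27 + (9−9.73)²/9.73 = 0.2320
df = 1

test statistic = 0.232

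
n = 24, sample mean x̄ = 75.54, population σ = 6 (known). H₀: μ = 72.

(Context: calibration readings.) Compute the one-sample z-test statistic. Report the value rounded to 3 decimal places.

SE = σ/√n = 6/√24 = 1.2247
z = (x̄−μ₀)/SE = (75.54−72)/1.2247 = 2.8904

test statistic = 2.890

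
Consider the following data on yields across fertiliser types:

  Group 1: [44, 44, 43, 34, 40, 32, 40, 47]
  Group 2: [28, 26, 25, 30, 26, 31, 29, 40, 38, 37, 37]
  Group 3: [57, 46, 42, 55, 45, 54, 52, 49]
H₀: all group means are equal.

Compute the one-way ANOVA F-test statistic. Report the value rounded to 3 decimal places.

test statistic = 27.701

Group means [40.50, 31.55, 50.00], grand mean 39.667
SSB = Σnᵢ(x̄ᵢ−x̄)² = 1585.273; SSW = ΣΣ(x−x̄ᵢ)² = 686.727
MSB = 1585.273/2 = 792.6364; MSW = 686.727/24 = 28.6136
F = MSB/MSW = 27.7014
df = (2, 24)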